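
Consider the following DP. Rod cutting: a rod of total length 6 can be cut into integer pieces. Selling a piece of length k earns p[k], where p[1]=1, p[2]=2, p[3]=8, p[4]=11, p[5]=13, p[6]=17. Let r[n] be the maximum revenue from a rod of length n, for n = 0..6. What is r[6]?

   n    0    1    2    3    4    5    6
r[n]    0    1    2    8   11   13   17

17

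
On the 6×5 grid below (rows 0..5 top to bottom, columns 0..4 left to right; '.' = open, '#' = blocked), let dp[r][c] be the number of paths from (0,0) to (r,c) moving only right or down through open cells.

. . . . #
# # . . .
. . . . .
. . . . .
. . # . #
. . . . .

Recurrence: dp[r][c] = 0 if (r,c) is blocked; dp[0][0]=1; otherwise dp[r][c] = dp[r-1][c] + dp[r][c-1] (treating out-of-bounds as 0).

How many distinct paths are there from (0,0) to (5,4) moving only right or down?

4

r\c   0   1   2   3   4
  0   1   1   1   1   0
  1   0   0   1   2   2
  2   0   0   1   3   5
  3   0   0   1   4   9
  4   0   0   0   4   0
  5   0   0   0   4   4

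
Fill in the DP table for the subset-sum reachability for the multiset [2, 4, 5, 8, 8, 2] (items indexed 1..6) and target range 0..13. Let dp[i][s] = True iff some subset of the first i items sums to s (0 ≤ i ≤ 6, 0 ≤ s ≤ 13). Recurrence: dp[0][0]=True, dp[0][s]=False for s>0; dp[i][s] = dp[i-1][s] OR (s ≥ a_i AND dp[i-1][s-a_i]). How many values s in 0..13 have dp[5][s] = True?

12

i\s   0   1   2   3   4   5   6   7   8   9  10  11  12  13
  0   T   F   F   F   F   F   F   F   F   F   F   F   F   F
  1   T   F   T   F   F   F   F   F   F   F   F   F   F   F
  2   T   F   T   F   T   F   T   F   F   F   F   F   F   F
  3   T   F   T   F   T   T   T   T   F   T   F   T   F   F
  4   T   F   T   F   T   T   T   T   T   T   T   T   T   T
  5   T   F   T   F   T   T   T   T   T   T   T   T   T   T
  6   T   F   T   F   T   T   T   T   T   T   T   T   T   T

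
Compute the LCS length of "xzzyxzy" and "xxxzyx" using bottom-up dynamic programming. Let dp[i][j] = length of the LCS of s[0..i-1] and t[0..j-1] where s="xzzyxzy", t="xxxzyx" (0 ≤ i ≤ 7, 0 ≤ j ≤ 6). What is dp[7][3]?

2

   ''  x  x  x  z  y  x
''  0  0  0  0  0  0  0
 x  0  1  1  1  1  1  1
 z  0  1  1  1  2  2  2
 z  0  1  1  1  2  2  2
 y  0  1  1  1  2  3  3
 x  0  1  2  2  2  3  4
 z  0  1  2  2  3  3  4
 y  0  1  2  2  3  4  4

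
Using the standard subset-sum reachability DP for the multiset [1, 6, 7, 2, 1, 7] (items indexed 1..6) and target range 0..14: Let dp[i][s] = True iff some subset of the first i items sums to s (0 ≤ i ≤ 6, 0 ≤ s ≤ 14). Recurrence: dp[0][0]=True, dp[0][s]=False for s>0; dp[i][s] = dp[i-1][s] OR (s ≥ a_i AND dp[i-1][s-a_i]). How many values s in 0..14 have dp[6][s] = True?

13

i\s   0   1   2   3   4   5   6   7   8   9  10  11  12  13  14
  0   T   F   F   F   F   F   F   F   F   F   F   F   F   F   F
  1   T   T   F   F   F   F   F   F   F   F   F   F   F   F   F
  2   T   T   F   F   F   F   T   T   F   F   F   F   F   F   F
  3   T   T   F   F   F   F   T   T   T   F   F   F   F   T   T
  4   T   T   T   T   F   F   T   T   T   T   T   F   F   T   T
  5   T   T   T   T   T   F   T   T   T   T   T   T   F   T   T
  6   T   T   T   T   T   F   T   T   T   T   T   T   F   T   T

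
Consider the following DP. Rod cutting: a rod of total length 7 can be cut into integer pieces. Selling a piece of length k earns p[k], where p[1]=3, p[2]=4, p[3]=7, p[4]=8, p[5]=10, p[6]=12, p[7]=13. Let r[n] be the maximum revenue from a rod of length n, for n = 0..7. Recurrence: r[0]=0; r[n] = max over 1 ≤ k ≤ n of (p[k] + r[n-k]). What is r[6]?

   n    0    1    2    3    4    5    6    7
r[n]    0    3    6    9   12   15   18   21

18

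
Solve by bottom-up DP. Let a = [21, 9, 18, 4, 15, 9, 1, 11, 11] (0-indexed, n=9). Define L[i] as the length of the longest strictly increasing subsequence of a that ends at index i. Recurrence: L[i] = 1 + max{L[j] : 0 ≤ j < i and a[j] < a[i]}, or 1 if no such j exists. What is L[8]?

   i    0    1    2    3    4    5    6    7    8
a[i]   21    9   18    4   15    9    1   11   11
L[i]    1    1    2    1    2    2    1    3    3

3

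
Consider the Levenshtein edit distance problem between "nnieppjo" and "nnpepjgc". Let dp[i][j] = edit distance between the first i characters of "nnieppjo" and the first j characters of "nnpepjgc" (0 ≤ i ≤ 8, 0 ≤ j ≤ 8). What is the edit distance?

   ''  n  n  p  e  p  j  g  c
''  0  1  2  3  4  5  6  7  8
 n  1  0  1  2  3  4  5  6  7
 n  2  1  0  1  2  3  4  5  6
 i  3  2  1  1  2  3  4  5  6
 e  4  3  2  2  1  2  3  4  5
 p  5  4  3  2  2  1  2  3  4
 p  6  5  4  3  3  2  2  3  4
 j  7  6  5  4  4  3  2  3  4
 o  8  7  6  5  5  4  3  3  4

4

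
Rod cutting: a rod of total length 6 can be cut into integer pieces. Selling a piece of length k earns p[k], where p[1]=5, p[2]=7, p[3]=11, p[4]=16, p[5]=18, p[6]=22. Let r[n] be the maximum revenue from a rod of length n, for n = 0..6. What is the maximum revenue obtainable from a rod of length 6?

30

   n    0    1    2    3    4    5    6
r[n]    0    5   10   15   20   25   30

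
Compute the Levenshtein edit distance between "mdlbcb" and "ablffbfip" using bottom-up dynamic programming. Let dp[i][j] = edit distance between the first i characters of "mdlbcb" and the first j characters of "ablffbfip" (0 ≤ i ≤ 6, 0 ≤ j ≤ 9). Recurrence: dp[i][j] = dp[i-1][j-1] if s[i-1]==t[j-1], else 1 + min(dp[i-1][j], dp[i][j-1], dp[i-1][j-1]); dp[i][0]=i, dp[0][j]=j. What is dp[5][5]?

4

   ''  a  b  l  f  f  b  f  i  p
''  0  1  2  3  4  5  6  7  8  9
 m  1  1  2  3  4  5  6  7  8  9
 d  2  2  2  3  4  5  6  7  8  9
 l  3  3  3  2  3  4  5  6  7  8
 b  4  4  3  3  3  4  4  5  6  7
 c  5  5  4  4  4  4  5  5  6  7
 b  6  6  5  5  5  5  4  5  6  7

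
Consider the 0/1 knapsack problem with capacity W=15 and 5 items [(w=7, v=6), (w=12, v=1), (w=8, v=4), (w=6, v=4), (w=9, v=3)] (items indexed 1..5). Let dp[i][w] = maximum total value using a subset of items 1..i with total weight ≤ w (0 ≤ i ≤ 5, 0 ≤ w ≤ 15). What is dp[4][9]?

6

i\w   0   1   2   3   4   5   6   7   8   9  10  11  12  13  14  15
  0   0   0   0   0   0   0   0   0   0   0   0   0   0   0   0   0
  1   0   0   0   0   0   0   0   6   6   6   6   6   6   6   6   6
  2   0   0   0   0   0   0   0   6   6   6   6   6   6   6   6   6
  3   0   0   0   0   0   0   0   6   6   6   6   6   6   6   6  10
  4   0   0   0   0   0   0   4   6   6   6   6   6   6  10  10  10
  5   0   0   0   0   0   0   4   6   6   6   6   6   6  10  10  10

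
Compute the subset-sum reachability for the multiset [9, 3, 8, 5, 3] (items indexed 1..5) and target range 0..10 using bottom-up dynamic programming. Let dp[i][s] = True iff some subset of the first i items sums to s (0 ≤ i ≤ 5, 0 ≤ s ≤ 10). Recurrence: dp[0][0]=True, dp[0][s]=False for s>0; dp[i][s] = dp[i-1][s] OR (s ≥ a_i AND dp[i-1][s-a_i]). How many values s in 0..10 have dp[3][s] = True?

i\s   0   1   2   3   4   5   6   7   8   9  10
  0   T   F   F   F   F   F   F   F   F   F   F
  1   T   F   F   F   F   F   F   F   F   T   F
  2   T   F   F   T   F   F   F   F   F   T   F
  3   T   F   F   T   F   F   F   F   T   T   F
  4   T   F   F   T   F   T   F   F   T   T   F
  5   T   F   F   T   F   T   T   F   T   T   F

4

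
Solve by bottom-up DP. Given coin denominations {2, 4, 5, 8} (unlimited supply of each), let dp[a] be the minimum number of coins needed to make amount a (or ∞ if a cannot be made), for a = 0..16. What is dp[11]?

3

 a  0  1  2  3  4  5  6  7  8  9 10 11 12 13 14 15 16
dp  0  -  1  -  1  1  2  2  1  2  2  3  2  2  3  3  2
(- denotes ∞ / unreachable)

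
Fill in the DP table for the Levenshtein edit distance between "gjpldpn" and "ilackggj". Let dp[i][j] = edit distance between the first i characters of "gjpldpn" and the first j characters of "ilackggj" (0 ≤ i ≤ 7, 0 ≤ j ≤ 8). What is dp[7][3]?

6

   ''  i  l  a  c  k  g  g  j
''  0  1  2  3  4  5  6  7  8
 g  1  1  2  3  4  5  5  6  7
 j  2  2  2  3  4  5  6  6  6
 p  3  3  3  3  4  5  6  7  7
 l  4  4  3  4  4  5  6  7  8
 d  5  5  4  4  5  5  6  7  8
 p  6  6  5  5  5  6  6  7  8
 n  7  7  6  6  6  6  7  7  8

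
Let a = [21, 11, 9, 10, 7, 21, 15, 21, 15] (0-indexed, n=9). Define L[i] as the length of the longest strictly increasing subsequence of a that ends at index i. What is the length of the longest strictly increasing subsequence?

4

   i    0    1    2    3    4    5    6    7    8
a[i]   21   11    9   10    7   21   15   21   15
L[i]    1    1    1    2    1    3    3    4    3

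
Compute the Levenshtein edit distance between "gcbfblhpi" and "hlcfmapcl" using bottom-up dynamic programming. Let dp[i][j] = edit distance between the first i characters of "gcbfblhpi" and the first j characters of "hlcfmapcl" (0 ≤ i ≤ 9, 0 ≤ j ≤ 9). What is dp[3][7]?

   ''  h  l  c  f  m  a  p  c  l
''  0  1  2  3  4  5  6  7  8  9
 g  1  1  2  3  4  5  6  7  8  9
 c  2  2  2  2  3  4  5  6  7  8
 b  3  3  3  3  3  4  5  6  7  8
 f  4  4  4  4  3  4  5  6  7  8
 b  5  5  5  5  4  4  5  6  7  8
 l  6  6  5  6  5  5  5  6  7  7
 h  7  6  6  6  6  6  6  6  7  8
 p  8  7  7  7  7  7  7  6  7  8
 i  9  8  8  8  8  8  8  7  7  8

6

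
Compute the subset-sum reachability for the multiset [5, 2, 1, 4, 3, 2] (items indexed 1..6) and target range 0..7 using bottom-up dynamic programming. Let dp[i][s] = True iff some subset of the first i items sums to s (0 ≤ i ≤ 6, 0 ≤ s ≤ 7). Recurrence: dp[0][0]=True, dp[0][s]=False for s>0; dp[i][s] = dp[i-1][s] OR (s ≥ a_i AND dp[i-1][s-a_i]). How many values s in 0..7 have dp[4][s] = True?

8

i\s   0   1   2   3   4   5   6   7
  0   T   F   F   F   F   F   F   F
  1   T   F   F   F   F   T   F   F
  2   T   F   T   F   F   T   F   T
  3   T   T   T   T   F   T   T   T
  4   T   T   T   T   T   T   T   T
  5   T   T   T   T   T   T   T   T
  6   T   T   T   T   T   T   T   T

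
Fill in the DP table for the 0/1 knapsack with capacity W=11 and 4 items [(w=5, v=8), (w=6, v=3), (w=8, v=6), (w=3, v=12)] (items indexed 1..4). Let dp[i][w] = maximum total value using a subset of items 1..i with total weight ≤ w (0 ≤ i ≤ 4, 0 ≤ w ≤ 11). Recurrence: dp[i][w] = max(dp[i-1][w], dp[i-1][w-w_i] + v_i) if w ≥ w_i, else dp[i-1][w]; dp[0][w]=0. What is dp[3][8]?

i\w   0   1   2   3   4   5   6   7   8   9  10  11
  0   0   0   0   0   0   0   0   0   0   0   0   0
  1   0   0   0   0   0   8   8   8   8   8   8   8
  2   0   0   0   0   0   8   8   8   8   8   8  11
  3   0   0   0   0   0   8   8   8   8   8   8  11
  4   0   0   0  12  12  12  12  12  20  20  20  20

8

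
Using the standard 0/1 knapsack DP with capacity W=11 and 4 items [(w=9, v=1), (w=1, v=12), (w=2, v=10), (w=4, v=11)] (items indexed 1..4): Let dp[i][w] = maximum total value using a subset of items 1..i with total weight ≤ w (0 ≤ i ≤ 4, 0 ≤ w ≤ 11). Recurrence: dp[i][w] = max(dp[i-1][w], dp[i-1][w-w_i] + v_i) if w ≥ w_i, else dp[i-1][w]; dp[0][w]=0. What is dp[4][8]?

33

i\w   0   1   2   3   4   5   6   7   8   9  10  11
  0   0   0   0   0   0   0   0   0   0   0   0   0
  1   0   0   0   0   0   0   0   0   0   1   1   1
  2   0  12  12  12  12  12  12  12  12  12  13  13
  3   0  12  12  22  22  22  22  22  22  22  22  22
  4   0  12  12  22  22  23  23  33  33  33  33  33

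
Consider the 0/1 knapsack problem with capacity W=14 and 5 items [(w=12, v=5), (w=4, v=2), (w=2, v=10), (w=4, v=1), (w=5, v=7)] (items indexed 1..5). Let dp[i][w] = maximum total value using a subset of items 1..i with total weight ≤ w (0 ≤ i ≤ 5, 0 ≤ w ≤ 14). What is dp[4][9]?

i\w   0   1   2   3   4   5   6   7   8   9  10  11  12  13  14
  0   0   0   0   0   0   0   0   0   0   0   0   0   0   0   0
  1   0   0   0   0   0   0   0   0   0   0   0   0   5   5   5
  2   0   0   0   0   2   2   2   2   2   2   2   2   5   5   5
  3   0   0  10  10  10  10  12  12  12  12  12  12  12  12  15
  4   0   0  10  10  10  10  12  12  12  12  13  13  13  13  15
  5   0   0  10  10  10  10  12  17  17  17  17  19  19  19  19

12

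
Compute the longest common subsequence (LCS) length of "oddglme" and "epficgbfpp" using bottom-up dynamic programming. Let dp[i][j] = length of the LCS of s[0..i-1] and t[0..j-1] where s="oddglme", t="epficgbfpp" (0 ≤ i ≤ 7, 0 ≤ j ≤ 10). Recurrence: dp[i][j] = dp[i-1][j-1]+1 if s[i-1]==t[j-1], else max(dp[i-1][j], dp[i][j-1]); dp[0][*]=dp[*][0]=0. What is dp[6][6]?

   ''  e  p  f  i  c  g  b  f  p  p
''  0  0  0  0  0  0  0  0  0  0  0
 o  0  0  0  0  0  0  0  0  0  0  0
 d  0  0  0  0  0  0  0  0  0  0  0
 d  0  0  0  0  0  0  0  0  0  0  0
 g  0  0  0  0  0  0  1  1  1  1  1
 l  0  0  0  0  0  0  1  1  1  1  1
 m  0  0  0  0  0  0  1  1  1  1  1
 e  0  1  1  1  1  1  1  1  1  1  1

1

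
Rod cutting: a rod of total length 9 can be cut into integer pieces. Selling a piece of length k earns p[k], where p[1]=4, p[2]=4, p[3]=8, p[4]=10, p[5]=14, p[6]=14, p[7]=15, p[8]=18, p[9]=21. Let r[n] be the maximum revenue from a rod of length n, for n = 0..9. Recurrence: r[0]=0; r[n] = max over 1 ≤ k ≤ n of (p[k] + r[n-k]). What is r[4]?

16

   n    0    1    2    3    4    5    6    7    8    9
r[n]    0    4    8   12   16   20   24   28   32   36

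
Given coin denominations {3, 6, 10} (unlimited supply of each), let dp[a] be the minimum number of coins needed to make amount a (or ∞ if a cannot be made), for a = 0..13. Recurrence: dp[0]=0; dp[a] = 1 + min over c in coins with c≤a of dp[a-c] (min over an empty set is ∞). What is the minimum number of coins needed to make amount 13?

2

 a  0  1  2  3  4  5  6  7  8  9 10 11 12 13
dp  0  -  -  1  -  -  1  -  -  2  1  -  2  2
(- denotes ∞ / unreachable)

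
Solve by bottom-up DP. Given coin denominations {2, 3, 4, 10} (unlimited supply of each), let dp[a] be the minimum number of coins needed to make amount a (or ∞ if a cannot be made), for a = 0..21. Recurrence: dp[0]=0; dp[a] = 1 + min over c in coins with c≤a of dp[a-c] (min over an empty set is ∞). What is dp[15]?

3

 a  0  1  2  3  4  5  6  7  8  9 10 11 12 13 14 15 16 17 18 19 20 21
dp  0  -  1  1  1  2  2  2  2  3  1  3  2  2  2  3  3  3  3  4  2  4
(- denotes ∞ / unreachable)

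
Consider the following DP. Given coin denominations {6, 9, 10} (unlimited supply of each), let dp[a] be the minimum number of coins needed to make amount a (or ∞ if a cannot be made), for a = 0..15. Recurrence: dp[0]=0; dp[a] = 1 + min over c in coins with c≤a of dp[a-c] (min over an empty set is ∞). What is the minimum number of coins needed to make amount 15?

 a  0  1  2  3  4  5  6  7  8  9 10 11 12 13 14 15
dp  0  -  -  -  -  -  1  -  -  1  1  -  2  -  -  2
(- denotes ∞ / unreachable)

2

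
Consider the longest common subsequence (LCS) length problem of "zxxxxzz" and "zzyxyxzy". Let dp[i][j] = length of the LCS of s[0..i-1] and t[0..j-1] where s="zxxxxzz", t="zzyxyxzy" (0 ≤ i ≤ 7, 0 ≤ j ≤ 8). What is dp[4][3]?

1

   ''  z  z  y  x  y  x  z  y
''  0  0  0  0  0  0  0  0  0
 z  0  1  1  1  1  1  1  1  1
 x  0  1  1  1  2  2  2  2  2
 x  0  1  1  1  2  2  3  3  3
 x  0  1  1  1  2  2  3  3  3
 x  0  1  1  1  2  2  3  3  3
 z  0  1  2  2  2  2  3  4  4
 z  0  1  2  2  2  2  3  4  4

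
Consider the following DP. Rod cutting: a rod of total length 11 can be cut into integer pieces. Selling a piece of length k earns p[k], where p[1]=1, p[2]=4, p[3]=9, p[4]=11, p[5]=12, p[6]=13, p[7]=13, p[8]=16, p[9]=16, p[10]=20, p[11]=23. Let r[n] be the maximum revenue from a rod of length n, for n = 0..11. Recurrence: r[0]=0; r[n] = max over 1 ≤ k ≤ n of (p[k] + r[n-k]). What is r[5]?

   n    0    1    2    3    4    5    6    7    8    9   10   11
r[n]    0    1    4    9   11   13   18   20   22   27   29   31

13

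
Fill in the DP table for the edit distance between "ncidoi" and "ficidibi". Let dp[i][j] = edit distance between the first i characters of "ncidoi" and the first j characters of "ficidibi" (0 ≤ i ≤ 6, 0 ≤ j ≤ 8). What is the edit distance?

4

   ''  f  i  c  i  d  i  b  i
''  0  1  2  3  4  5  6  7  8
 n  1  1  2  3  4  5  6  7  8
 c  2  2  2  2  3  4  5  6  7
 i  3  3  2  3  2  3  4  5  6
 d  4  4  3  3  3  2  3  4  5
 o  5  5  4  4  4  3  3  4  5
 i  6  6  5  5  4  4  3  4  4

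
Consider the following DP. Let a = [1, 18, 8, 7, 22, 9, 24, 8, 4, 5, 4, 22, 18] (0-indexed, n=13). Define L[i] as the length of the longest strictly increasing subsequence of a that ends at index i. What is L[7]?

3

   i    0    1    2    3    4    5    6    7    8    9   10   11   12
a[i]    1   18    8    7   22    9   24    8    4    5    4   22   18
L[i]    1    2    2    2    3    3    4    3    2    3    2    4    4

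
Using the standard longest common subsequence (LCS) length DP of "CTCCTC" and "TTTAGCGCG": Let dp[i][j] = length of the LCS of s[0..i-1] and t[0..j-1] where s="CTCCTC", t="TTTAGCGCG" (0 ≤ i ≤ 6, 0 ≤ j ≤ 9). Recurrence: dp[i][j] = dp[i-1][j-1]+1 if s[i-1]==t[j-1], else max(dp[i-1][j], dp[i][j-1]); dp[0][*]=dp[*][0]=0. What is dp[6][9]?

3

   ''  T  T  T  A  G  C  G  C  G
''  0  0  0  0  0  0  0  0  0  0
 C  0  0  0  0  0  0  1  1  1  1
 T  0  1  1  1  1  1  1  1  1  1
 C  0  1  1  1  1  1  2  2  2  2
 C  0  1  1  1  1  1  2  2  3  3
 T  0  1  2  2  2  2  2  2  3  3
 C  0  1  2  2  2  2  3  3  3  3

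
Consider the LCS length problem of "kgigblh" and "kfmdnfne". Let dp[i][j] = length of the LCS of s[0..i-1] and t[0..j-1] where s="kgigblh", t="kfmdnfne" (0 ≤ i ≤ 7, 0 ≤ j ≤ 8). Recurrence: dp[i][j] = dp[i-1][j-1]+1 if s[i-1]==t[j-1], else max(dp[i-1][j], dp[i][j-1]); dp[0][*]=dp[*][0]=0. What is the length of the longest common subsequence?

1

   ''  k  f  m  d  n  f  n  e
''  0  0  0  0  0  0  0  0  0
 k  0  1  1  1  1  1  1  1  1
 g  0  1  1  1  1  1  1  1  1
 i  0  1  1  1  1  1  1  1  1
 g  0  1  1  1  1  1  1  1  1
 b  0  1  1  1  1  1  1  1  1
 l  0  1  1  1  1  1  1  1  1
 h  0  1  1  1  1  1  1  1  1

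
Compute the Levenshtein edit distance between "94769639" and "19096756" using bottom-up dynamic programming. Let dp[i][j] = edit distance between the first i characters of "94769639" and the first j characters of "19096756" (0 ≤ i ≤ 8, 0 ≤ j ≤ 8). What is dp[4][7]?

   ''  1  9  0  9  6  7  5  6
''  0  1  2  3  4  5  6  7  8
 9  1  1  1  2  3  4  5  6  7
 4  2  2  2  2  3  4  5  6  7
 7  3  3  3  3  3  4  4  5  6
 6  4  4  4  4  4  3  4  5  5
 9  5  5  4  5  4  4  4  5  6
 6  6  6  5  5  5  4  5  5  5
 3  7  7  6  6  6  5  5  6  6
 9  8  8  7  7  6  6  6  6  7

5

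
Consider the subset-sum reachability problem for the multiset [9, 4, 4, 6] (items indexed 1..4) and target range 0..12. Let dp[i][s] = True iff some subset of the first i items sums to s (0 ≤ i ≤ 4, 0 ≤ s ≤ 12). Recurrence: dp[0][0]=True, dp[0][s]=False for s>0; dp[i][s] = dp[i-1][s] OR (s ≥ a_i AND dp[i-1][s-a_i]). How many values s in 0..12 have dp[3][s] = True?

i\s   0   1   2   3   4   5   6   7   8   9  10  11  12
  0   T   F   F   F   F   F   F   F   F   F   F   F   F
  1   T   F   F   F   F   F   F   F   F   T   F   F   F
  2   T   F   F   F   T   F   F   F   F   T   F   F   F
  3   T   F   F   F   T   F   F   F   T   T   F   F   F
  4   T   F   F   F   T   F   T   F   T   T   T   F   F

4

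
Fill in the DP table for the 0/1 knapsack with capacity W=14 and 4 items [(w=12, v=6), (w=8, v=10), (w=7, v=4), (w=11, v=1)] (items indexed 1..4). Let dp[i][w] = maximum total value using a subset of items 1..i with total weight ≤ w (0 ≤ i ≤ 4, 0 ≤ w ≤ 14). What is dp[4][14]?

i\w   0   1   2   3   4   5   6   7   8   9  10  11  12  13  14
  0   0   0   0   0   0   0   0   0   0   0   0   0   0   0   0
  1   0   0   0   0   0   0   0   0   0   0   0   0   6   6   6
  2   0   0   0   0   0   0   0   0  10  10  10  10  10  10  10
  3   0   0   0   0   0   0   0   4  10  10  10  10  10  10  10
  4   0   0   0   0   0   0   0   4  10  10  10  10  10  10  10

10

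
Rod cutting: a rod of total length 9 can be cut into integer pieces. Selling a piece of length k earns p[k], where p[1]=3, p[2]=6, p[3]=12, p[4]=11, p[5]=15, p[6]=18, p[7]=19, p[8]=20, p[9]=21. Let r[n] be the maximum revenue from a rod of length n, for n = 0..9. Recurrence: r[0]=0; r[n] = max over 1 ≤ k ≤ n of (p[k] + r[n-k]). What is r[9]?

36

   n    0    1    2    3    4    5    6    7    8    9
r[n]    0    3    6   12   15   18   24   27   30   36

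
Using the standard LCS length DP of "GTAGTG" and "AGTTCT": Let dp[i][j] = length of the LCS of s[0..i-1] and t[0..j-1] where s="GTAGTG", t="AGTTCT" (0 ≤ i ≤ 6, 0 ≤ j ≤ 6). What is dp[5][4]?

3

   ''  A  G  T  T  C  T
''  0  0  0  0  0  0  0
 G  0  0  1  1  1  1  1
 T  0  0  1  2  2  2  2
 A  0  1  1  2  2  2  2
 G  0  1  2  2  2  2  2
 T  0  1  2  3  3  3  3
 G  0  1  2  3  3  3  3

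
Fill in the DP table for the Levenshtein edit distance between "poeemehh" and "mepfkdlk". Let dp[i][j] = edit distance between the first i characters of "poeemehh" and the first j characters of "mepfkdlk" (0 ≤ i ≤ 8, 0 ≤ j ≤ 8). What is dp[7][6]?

6

   ''  m  e  p  f  k  d  l  k
''  0  1  2  3  4  5  6  7  8
 p  1  1  2  2  3  4  5  6  7
 o  2  2  2  3  3  4  5  6  7
 e  3  3  2  3  4  4  5  6  7
 e  4  4  3  3  4  5  5  6  7
 m  5  4  4  4  4  5  6  6  7
 e  6  5  4  5  5  5  6  7  7
 h  7  6  5  5  6  6  6  7  8
 h  8  7  6  6  6  7  7  7  8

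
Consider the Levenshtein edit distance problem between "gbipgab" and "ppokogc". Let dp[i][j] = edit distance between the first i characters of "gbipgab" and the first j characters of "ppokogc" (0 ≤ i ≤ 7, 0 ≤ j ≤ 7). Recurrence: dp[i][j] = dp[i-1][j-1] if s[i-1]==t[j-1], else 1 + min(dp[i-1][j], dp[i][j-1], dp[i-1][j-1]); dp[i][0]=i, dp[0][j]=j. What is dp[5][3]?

4

   ''  p  p  o  k  o  g  c
''  0  1  2  3  4  5  6  7
 g  1  1  2  3  4  5  5  6
 b  2  2  2  3  4  5  6  6
 i  3  3  3  3  4  5  6  7
 p  4  3  3  4  4  5  6  7
 g  5  4  4  4  5  5  5  6
 a  6  5  5  5  5  6  6  6
 b  7  6  6  6  6  6  7  7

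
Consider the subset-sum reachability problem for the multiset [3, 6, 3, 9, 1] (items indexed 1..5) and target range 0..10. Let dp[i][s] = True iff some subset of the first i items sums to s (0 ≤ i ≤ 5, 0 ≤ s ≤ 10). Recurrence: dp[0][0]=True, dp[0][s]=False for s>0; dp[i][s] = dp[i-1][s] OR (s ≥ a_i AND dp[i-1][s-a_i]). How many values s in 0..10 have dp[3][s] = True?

i\s   0   1   2   3   4   5   6   7   8   9  10
  0   T   F   F   F   F   F   F   F   F   F   F
  1   T   F   F   T   F   F   F   F   F   F   F
  2   T   F   F   T   F   F   T   F   F   T   F
  3   T   F   F   T   F   F   T   F   F   T   F
  4   T   F   F   T   F   F   T   F   F   T   F
  5   T   T   F   T   T   F   T   T   F   T   T

4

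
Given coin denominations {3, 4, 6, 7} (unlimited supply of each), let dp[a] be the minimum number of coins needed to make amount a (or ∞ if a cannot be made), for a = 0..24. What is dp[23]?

 a  0  1  2  3  4  5  6  7  8  9 10 11 12 13 14 15 16 17 18 19 20 21 22 23 24
dp  0  -  -  1  1  -  1  1  2  2  2  2  2  2  2  3  3  3  3  3  3  3  4  4  4
(- denotes ∞ / unreachable)

4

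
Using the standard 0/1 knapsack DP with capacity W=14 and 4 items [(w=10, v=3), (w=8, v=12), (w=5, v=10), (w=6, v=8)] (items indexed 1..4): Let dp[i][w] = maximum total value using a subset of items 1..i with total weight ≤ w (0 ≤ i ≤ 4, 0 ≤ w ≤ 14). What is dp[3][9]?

12

i\w   0   1   2   3   4   5   6   7   8   9  10  11  12  13  14
  0   0   0   0   0   0   0   0   0   0   0   0   0   0   0   0
  1   0   0   0   0   0   0   0   0   0   0   3   3   3   3   3
  2   0   0   0   0   0   0   0   0  12  12  12  12  12  12  12
  3   0   0   0   0   0  10  10  10  12  12  12  12  12  22  22
  4   0   0   0   0   0  10  10  10  12  12  12  18  18  22  22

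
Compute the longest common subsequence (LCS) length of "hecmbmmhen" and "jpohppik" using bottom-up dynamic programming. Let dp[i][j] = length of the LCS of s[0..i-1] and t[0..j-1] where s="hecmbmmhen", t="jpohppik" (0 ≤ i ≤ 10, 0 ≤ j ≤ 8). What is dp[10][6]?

   ''  j  p  o  h  p  p  i  k
''  0  0  0  0  0  0  0  0  0
 h  0  0  0  0  1  1  1  1  1
 e  0  0  0  0  1  1  1  1  1
 c  0  0  0  0  1  1  1  1  1
 m  0  0  0  0  1  1  1  1  1
 b  0  0  0  0  1  1  1  1  1
 m  0  0  0  0  1  1  1  1  1
 m  0  0  0  0  1  1  1  1  1
 h  0  0  0  0  1  1  1  1  1
 e  0  0  0  0  1  1  1  1  1
 n  0  0  0  0  1  1  1  1  1

1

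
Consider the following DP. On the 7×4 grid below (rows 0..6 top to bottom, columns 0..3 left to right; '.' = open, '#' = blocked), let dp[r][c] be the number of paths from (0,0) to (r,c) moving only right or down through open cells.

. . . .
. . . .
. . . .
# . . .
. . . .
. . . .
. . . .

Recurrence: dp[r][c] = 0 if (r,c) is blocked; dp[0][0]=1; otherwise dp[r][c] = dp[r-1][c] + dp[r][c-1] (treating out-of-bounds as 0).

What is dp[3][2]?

r\c   0   1   2   3
  0   1   1   1   1
  1   1   2   3   4
  2   1   3   6  10
  3   0   3   9  19
  4   0   3  12  31
  5   0   3  15  46
  6   0   3  18  64

9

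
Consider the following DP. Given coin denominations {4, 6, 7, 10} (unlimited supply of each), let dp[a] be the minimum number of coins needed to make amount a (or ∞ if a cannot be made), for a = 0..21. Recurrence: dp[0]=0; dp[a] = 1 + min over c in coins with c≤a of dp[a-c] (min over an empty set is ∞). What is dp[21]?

3

 a  0  1  2  3  4  5  6  7  8  9 10 11 12 13 14 15 16 17 18 19 20 21
dp  0  -  -  -  1  -  1  1  2  -  1  2  2  2  2  3  2  2  3  3  2  3
(- denotes ∞ / unreachable)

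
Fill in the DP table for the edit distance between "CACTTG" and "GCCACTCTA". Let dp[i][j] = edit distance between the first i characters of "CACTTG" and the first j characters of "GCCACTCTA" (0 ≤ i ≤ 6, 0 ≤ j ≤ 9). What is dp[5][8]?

   ''  G  C  C  A  C  T  C  T  A
''  0  1  2  3  4  5  6  7  8  9
 C  1  1  1  2  3  4  5  6  7  8
 A  2  2  2  2  2  3  4  5  6  7
 C  3  3  2  2  3  2  3  4  5  6
 T  4  4  3  3  3  3  2  3  4  5
 T  5  5  4  4  4  4  3  3  3  4
 G  6  5  5  5  5  5  4  4  4  4

3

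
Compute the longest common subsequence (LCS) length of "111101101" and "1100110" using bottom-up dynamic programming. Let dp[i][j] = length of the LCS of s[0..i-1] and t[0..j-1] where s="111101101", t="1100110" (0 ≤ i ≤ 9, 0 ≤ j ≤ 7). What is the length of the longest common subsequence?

6

   ''  1  1  0  0  1  1  0
''  0  0  0  0  0  0  0  0
 1  0  1  1  1  1  1  1  1
 1  0  1  2  2  2  2  2  2
 1  0  1  2  2  2  3  3  3
 1  0  1  2  2  2  3  4  4
 0  0  1  2  3  3  3  4  5
 1  0  1  2  3  3  4  4  5
 1  0  1  2  3  3  4  5  5
 0  0  1  2  3  4  4  5  6
 1  0  1  2  3  4  5  5  6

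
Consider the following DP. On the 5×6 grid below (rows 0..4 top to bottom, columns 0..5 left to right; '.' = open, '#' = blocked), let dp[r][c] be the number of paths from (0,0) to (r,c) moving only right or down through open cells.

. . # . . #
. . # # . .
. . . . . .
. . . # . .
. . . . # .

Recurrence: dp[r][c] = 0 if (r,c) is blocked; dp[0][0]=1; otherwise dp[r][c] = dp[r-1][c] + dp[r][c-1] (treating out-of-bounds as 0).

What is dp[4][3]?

12

r\c   0   1   2   3   4   5
  0   1   1   0   0   0   0
  1   1   2   0   0   0   0
  2   1   3   3   3   3   3
  3   1   4   7   0   3   6
  4   1   5  12  12   0   6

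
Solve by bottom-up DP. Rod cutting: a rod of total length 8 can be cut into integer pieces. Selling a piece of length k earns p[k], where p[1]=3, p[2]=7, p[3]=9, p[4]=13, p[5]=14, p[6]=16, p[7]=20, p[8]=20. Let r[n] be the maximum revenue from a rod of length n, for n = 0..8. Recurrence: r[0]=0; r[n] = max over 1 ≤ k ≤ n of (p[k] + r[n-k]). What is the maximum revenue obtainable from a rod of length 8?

   n    0    1    2    3    4    5    6    7    8
r[n]    0    3    7   10   14   17   21   24   28

28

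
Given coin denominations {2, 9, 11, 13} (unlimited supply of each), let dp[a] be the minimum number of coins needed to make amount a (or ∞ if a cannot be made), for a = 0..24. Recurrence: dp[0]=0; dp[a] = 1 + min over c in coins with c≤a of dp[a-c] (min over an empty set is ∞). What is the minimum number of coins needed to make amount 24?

 a  0  1  2  3  4  5  6  7  8  9 10 11 12 13 14 15 16 17 18 19 20 21 22 23 24
dp  0  -  1  -  2  -  3  -  4  1  5  1  6  1  7  2  8  3  2  4  2  5  2  6  2
(- denotes ∞ / unreachable)

2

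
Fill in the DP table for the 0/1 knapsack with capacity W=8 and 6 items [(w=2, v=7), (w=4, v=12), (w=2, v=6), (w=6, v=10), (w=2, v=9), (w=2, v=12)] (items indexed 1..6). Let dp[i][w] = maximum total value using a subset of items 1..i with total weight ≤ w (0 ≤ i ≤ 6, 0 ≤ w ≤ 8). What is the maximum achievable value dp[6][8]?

i\w   0   1   2   3   4   5   6   7   8
  0   0   0   0   0   0   0   0   0   0
  1   0   0   7   7   7   7   7   7   7
  2   0   0   7   7  12  12  19  19  19
  3   0   0   7   7  13  13  19  19  25
  4   0   0   7   7  13  13  19  19  25
  5   0   0   9   9  16  16  22  22  28
  6   0   0  12  12  21  21  28  28  34

34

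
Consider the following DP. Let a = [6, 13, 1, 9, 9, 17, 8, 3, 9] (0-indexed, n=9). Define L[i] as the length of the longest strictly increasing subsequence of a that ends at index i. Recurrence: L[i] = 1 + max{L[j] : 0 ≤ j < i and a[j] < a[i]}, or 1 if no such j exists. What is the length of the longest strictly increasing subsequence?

3

   i    0    1    2    3    4    5    6    7    8
a[i]    6   13    1    9    9   17    8    3    9
L[i]    1    2    1    2    2    3    2    2    3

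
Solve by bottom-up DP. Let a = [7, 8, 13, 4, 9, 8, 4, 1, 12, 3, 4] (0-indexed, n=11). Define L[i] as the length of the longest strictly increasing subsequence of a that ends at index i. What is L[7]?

   i    0    1    2    3    4    5    6    7    8    9   10
a[i]    7    8   13    4    9    8    4    1   12    3    4
L[i]    1    2    3    1    3    2    1    1    4    2    3

1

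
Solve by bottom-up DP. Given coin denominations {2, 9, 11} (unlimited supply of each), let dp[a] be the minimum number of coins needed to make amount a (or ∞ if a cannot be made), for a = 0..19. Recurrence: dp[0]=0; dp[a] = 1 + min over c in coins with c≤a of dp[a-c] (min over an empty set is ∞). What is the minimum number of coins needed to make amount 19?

 a  0  1  2  3  4  5  6  7  8  9 10 11 12 13 14 15 16 17 18 19
dp  0  -  1  -  2  -  3  -  4  1  5  1  6  2  7  3  8  4  2  5
(- denotes ∞ / unreachable)

5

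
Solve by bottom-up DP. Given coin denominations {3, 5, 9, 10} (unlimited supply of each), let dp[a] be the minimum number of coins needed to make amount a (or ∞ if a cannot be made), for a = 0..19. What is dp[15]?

 a  0  1  2  3  4  5  6  7  8  9 10 11 12 13 14 15 16 17 18 19
dp  0  -  -  1  -  1  2  -  2  1  1  3  2  2  2  2  3  3  2  2
(- denotes ∞ / unreachable)

2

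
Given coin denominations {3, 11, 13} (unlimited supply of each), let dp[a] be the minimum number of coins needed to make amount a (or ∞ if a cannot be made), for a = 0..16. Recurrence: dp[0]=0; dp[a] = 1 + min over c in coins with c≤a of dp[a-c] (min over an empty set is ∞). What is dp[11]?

1

 a  0  1  2  3  4  5  6  7  8  9 10 11 12 13 14 15 16
dp  0  -  -  1  -  -  2  -  -  3  -  1  4  1  2  5  2
(- denotes ∞ / unreachable)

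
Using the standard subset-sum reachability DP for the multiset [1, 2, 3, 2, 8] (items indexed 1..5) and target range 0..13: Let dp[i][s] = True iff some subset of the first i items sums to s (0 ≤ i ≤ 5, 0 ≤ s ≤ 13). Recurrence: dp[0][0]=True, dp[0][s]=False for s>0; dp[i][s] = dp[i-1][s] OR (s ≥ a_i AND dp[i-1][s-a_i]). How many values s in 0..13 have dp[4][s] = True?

9

i\s   0   1   2   3   4   5   6   7   8   9  10  11  12  13
  0   T   F   F   F   F   F   F   F   F   F   F   F   F   F
  1   T   T   F   F   F   F   F   F   F   F   F   F   F   F
  2   T   T   T   T   F   F   F   F   F   F   F   F   F   F
  3   T   T   T   T   T   T   T   F   F   F   F   F   F   F
  4   T   T   T   T   T   T   T   T   T   F   F   F   F   F
  5   T   T   T   T   T   T   T   T   T   T   T   T   T   T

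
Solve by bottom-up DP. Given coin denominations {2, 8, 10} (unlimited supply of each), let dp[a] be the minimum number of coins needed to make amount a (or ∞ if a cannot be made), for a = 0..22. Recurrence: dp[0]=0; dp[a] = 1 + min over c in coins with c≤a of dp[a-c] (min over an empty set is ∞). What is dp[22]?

3

 a  0  1  2  3  4  5  6  7  8  9 10 11 12 13 14 15 16 17 18 19 20 21 22
dp  0  -  1  -  2  -  3  -  1  -  1  -  2  -  3  -  2  -  2  -  2  -  3
(- denotes ∞ / unreachable)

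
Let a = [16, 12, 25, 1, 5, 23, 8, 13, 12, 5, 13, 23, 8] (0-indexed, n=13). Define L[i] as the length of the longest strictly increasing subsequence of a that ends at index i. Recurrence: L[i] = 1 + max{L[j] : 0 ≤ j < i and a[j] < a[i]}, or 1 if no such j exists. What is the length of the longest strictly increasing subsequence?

   i    0    1    2    3    4    5    6    7    8    9   10   11   12
a[i]   16   12   25    1    5   23    8   13   12    5   13   23    8
L[i]    1    1    2    1    2    3    3    4    4    2    5    6    3

6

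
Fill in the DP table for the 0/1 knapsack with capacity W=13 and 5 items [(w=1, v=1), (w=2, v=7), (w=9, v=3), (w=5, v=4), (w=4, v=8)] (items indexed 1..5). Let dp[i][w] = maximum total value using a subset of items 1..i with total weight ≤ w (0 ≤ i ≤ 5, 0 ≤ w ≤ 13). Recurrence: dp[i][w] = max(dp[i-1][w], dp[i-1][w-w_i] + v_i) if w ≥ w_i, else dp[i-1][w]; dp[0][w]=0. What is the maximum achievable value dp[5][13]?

20

i\w   0   1   2   3   4   5   6   7   8   9  10  11  12  13
  0   0   0   0   0   0   0   0   0   0   0   0   0   0   0
  1   0   1   1   1   1   1   1   1   1   1   1   1   1   1
  2   0   1   7   8   8   8   8   8   8   8   8   8   8   8
  3   0   1   7   8   8   8   8   8   8   8   8  10  11  11
  4   0   1   7   8   8   8   8  11  12  12  12  12  12  12
  5   0   1   7   8   8   9  15  16  16  16  16  19  20  20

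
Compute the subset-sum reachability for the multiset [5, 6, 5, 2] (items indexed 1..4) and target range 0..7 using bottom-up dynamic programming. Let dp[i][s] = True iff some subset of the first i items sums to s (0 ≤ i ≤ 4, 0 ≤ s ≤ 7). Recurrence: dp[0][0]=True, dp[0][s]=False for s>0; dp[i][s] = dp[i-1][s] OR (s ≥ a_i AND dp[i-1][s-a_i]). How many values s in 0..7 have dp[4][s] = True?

i\s   0   1   2   3   4   5   6   7
  0   T   F   F   F   F   F   F   F
  1   T   F   F   F   F   T   F   F
  2   T   F   F   F   F   T   T   F
  3   T   F   F   F   F   T   T   F
  4   T   F   T   F   F   T   T   T

5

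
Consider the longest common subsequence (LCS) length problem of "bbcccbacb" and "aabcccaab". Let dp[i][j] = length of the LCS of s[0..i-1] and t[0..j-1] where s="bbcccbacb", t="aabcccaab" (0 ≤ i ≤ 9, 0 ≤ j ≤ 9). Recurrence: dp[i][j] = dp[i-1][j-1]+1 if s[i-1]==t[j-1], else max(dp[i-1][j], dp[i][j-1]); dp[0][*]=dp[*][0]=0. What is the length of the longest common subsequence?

6

   ''  a  a  b  c  c  c  a  a  b
''  0  0  0  0  0  0  0  0  0  0
 b  0  0  0  1  1  1  1  1  1  1
 b  0  0  0  1  1  1  1  1  1  2
 c  0  0  0  1  2  2  2  2  2  2
 c  0  0  0  1  2  3  3  3  3  3
 c  0  0  0  1  2  3  4  4  4  4
 b  0  0  0  1  2  3  4  4  4  5
 a  0  1  1  1  2  3  4  5  5  5
 c  0  1  1  1  2  3  4  5  5  5
 b  0  1  1  2  2  3  4  5  5  6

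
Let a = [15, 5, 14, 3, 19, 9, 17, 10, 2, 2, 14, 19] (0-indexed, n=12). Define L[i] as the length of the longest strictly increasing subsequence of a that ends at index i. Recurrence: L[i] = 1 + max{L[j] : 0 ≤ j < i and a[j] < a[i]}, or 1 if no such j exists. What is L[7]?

3

   i    0    1    2    3    4    5    6    7    8    9   10   11
a[i]   15    5   14    3   19    9   17   10    2    2   14   19
L[i]    1    1    2    1    3    2    3    3    1    1    4    5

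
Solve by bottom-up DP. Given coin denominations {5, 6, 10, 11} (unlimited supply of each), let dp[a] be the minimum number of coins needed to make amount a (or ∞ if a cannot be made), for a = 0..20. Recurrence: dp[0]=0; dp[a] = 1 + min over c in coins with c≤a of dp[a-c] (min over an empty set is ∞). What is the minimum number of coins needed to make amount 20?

2

 a  0  1  2  3  4  5  6  7  8  9 10 11 12 13 14 15 16 17 18 19 20
dp  0  -  -  -  -  1  1  -  -  -  1  1  2  -  -  2  2  2  3  -  2
(- denotes ∞ / unreachable)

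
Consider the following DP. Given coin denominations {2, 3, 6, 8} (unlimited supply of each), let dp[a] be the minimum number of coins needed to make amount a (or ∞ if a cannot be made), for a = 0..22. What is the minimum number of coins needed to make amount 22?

 a  0  1  2  3  4  5  6  7  8  9 10 11 12 13 14 15 16 17 18 19 20 21 22
dp  0  -  1  1  2  2  1  3  1  2  2  2  2  3  2  3  2  3  3  3  3  4  3
(- denotes ∞ / unreachable)

3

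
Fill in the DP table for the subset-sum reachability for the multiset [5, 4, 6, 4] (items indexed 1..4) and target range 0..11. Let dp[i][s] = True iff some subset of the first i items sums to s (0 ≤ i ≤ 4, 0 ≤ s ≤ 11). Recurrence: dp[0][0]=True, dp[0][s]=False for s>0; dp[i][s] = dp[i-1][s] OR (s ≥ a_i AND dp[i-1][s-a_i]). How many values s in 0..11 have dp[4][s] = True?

i\s   0   1   2   3   4   5   6   7   8   9  10  11
  0   T   F   F   F   F   F   F   F   F   F   F   F
  1   T   F   F   F   F   T   F   F   F   F   F   F
  2   T   F   F   F   T   T   F   F   F   T   F   F
  3   T   F   F   F   T   T   T   F   F   T   T   T
  4   T   F   F   F   T   T   T   F   T   T   T   T

8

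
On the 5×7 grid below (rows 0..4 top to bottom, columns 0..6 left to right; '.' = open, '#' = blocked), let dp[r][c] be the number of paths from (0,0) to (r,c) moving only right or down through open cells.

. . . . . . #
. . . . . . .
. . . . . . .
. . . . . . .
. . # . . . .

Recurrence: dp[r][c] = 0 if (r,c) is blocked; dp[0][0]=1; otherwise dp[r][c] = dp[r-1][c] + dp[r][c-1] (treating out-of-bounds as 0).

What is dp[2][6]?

r\c   0   1   2   3   4   5   6
  0   1   1   1   1   1   1   0
  1   1   2   3   4   5   6   6
  2   1   3   6  10  15  21  27
  3   1   4  10  20  35  56  83
  4   1   5   0  20  55 111 194

27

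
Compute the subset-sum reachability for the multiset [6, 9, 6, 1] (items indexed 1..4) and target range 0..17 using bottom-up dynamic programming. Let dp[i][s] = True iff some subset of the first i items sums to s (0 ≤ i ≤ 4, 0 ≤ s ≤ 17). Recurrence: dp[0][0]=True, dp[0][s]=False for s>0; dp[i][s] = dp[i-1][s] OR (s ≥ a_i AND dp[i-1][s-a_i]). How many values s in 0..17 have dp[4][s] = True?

i\s   0   1   2   3   4   5   6   7   8   9  10  11  12  13  14  15  16  17
  0   T   F   F   F   F   F   F   F   F   F   F   F   F   F   F   F   F   F
  1   T   F   F   F   F   F   T   F   F   F   F   F   F   F   F   F   F   F
  2   T   F   F   F   F   F   T   F   F   T   F   F   F   F   F   T   F   F
  3   T   F   F   F   F   F   T   F   F   T   F   F   T   F   F   T   F   F
  4   T   T   F   F   F   F   T   T   F   T   T   F   T   T   F   T   T   F

10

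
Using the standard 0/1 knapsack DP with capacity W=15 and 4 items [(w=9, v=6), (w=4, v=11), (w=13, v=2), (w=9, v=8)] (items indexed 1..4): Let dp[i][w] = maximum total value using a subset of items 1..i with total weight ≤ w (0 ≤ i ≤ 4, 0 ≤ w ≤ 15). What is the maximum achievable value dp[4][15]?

19

i\w   0   1   2   3   4   5   6   7   8   9  10  11  12  13  14  15
  0   0   0   0   0   0   0   0   0   0   0   0   0   0   0   0   0
  1   0   0   0   0   0   0   0   0   0   6   6   6   6   6   6   6
  2   0   0   0   0  11  11  11  11  11  11  11  11  11  17  17  17
  3   0   0   0   0  11  11  11  11  11  11  11  11  11  17  17  17
  4   0   0   0   0  11  11  11  11  11  11  11  11  11  19  19  19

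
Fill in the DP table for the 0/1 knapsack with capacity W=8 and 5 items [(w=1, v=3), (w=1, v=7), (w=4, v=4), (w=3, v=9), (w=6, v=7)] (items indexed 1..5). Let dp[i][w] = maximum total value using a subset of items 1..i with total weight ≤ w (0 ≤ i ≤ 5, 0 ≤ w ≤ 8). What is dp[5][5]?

19

i\w   0   1   2   3   4   5   6   7   8
  0   0   0   0   0   0   0   0   0   0
  1   0   3   3   3   3   3   3   3   3
  2   0   7  10  10  10  10  10  10  10
  3   0   7  10  10  10  11  14  14  14
  4   0   7  10  10  16  19  19  19  20
  5   0   7  10  10  16  19  19  19  20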